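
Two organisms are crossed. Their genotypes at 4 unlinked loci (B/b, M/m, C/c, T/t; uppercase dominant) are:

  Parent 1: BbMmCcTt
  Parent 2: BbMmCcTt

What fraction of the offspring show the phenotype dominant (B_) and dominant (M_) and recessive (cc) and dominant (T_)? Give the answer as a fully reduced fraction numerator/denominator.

BbMmCcTt gametes: BMCT×1, BMCt×1, BMcT×1, BMct×1, BmCT×1, BmCt×1, BmcT×1, Bmct×1, bMCT×1, bMCt×1, bMcT×1, bMct×1, bmCT×1, bmCt×1, bmcT×1, bmct×1
BbMmCcTt gametes: BMCT×1, BMCt×1, BMcT×1, BMct×1, BmCT×1, BmCt×1, BmcT×1, Bmct×1, bMCT×1, bMCt×1, bMcT×1, bMct×1, bmCT×1, bmCt×1, bmcT×1, bmct×1
BbMmCcTt×BbMmCcTt grid (16·16=256): BBMMCCTT=1 BBMMCCTt=2 BBMMCCtt=1 BBMMCcTT=2 BBMMCcTt=4 BBMMCctt=2 BBMMccTT=1 BBMMccTt=2 BBMMcctt=1 BBMmCCTT=2 BBMmCCTt=4 BBMmCCtt=2 BBMmCcTT=4 BBMmCcTt=8 BBMmCctt=4 BBMmccTT=2 BBMmccTt=4 BBMmcctt=2 BBmmCCTT=1 BBmmCCTt=2 BBmmCCtt=1 BBmmCcTT=2 BBmmCcTt=4 BBmmCctt=2 BBmmccTT=1 BBmmccTt=2 BBmmcctt=1 BbMMCCTT=2 BbMMCCTt=4 BbMMCCtt=2 BbMMCcTT=4 BbMMCcTt=8 BbMMCctt=4 BbMMccTT=2 BbMMccTt=4 BbMMcctt=2 BbMmCCTT=4 BbMmCCTt=8 BbMmCCtt=4 BbMmCcTT=8 BbMmCcTt=16 BbMmCctt=8 BbMmccTT=4 BbMmccTt=8 BbMmcctt=4 BbmmCCTT=2 BbmmCCTt=4 BbmmCCtt=2 BbmmCcTT=4 BbmmCcTt=8 BbmmCctt=4 BbmmccTT=2 BbmmccTt=4 Bbmmcctt=2 bbMMCCTT=1 bbMMCCTt=2 bbMMCCtt=1 bbMMCcTT=2 bbMMCcTt=4 bbMMCctt=2 bbMMccTT=1 bbMMccTt=2 bbMMcctt=1 bbMmCCTT=2 bbMmCCTt=4 bbMmCCtt=2 bbMmCcTT=4 bbMmCcTt=8 bbMmCctt=4 bbMmccTT=2 bbMmccTt=4 bbMmcctt=2 bbmmCCTT=1 bbmmCCTt=2 bbmmCCtt=1 bbmmCcTT=2 bbmmCcTt=4 bbmmCctt=2 bbmmccTT=1 bbmmccTt=2 bbmmcctt=1
B_ M_ cc T_ hits 27/256; gcd=1; 27÷1/256÷1 = 27/256

P(B_ M_ cc T_) = 27/256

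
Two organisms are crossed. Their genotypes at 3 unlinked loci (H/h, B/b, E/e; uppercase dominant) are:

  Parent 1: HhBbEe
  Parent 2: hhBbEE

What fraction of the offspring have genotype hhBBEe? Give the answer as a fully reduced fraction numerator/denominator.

HhBbEe gametes: HBE×1, HBe×1, HbE×1, Hbe×1, hBE×1, hBe×1, hbE×1, hbe×1
hhBbEE gametes: hBE×4, hbE×4
HhBbEe×hhBbEE grid (8·8=64): HhBBEE=4 HhBBEe=4 HhBbEE=8 HhBbEe=8 HhbbEE=4 HhbbEe=4 hhBBEE=4 hhBBEe=4 hhBbEE=8 hhBbEe=8 hhbbEE=4 hhbbEe=4
hhBBEe hits 4/64; gcd=4; 4÷4/64÷4 = 1/16

P(hhBBEe) = 1/16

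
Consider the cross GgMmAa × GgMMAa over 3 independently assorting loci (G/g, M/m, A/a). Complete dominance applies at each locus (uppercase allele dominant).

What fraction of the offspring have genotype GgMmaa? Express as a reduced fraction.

GgMmAa gametes: GMA×1, GMa×1, GmA×1, Gma×1, gMA×1, gMa×1, gmA×1, gma×1
GgMMAa gametes: GMA×2, GMa×2, gMA×2, gMa×2
GgMmAa×GgMMAa grid (8·8=64): GGMMAA=2 GGMMAa=4 GGMMaa=2 GGMmAA=2 GGMmAa=4 GGMmaa=2 GgMMAA=4 GgMMAa=8 GgMMaa=4 GgMmAA=4 GgMmAa=8 GgMmaa=4 ggMMAA=2 ggMMAa=4 ggMMaa=2 ggMmAA=2 ggMmAa=4 ggMmaa=2
GgMmaa hits 4/64; gcd=4; 4÷4/64÷4 = 1/16

P(GgMmaa) = 1/16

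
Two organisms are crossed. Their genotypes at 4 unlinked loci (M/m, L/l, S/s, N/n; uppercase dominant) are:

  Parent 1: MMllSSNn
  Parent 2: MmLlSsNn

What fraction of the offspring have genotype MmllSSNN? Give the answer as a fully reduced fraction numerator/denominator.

MMllSSNn gametes: MlSN×8, MlSn×8
MmLlSsNn gametes: MLSN×1, MLSn×1, MLsN×1, MLsn×1, MlSN×1, MlSn×1, MlsN×1, Mlsn×1, mLSN×1, mLSn×1, mLsN×1, mLsn×1, mlSN×1, mlSn×1, mlsN×1, mlsn×1
MMllSSNn×MmLlSsNn grid (16·16=256): MMLlSSNN=8 MMLlSSNn=16 MMLlSSnn=8 MMLlSsNN=8 MMLlSsNn=16 MMLlSsnn=8 MMllSSNN=8 MMllSSNn=16 MMllSSnn=8 MMllSsNN=8 MMllSsNn=16 MMllSsnn=8 MmLlSSNN=8 MmLlSSNn=16 MmLlSSnn=8 MmLlSsNN=8 MmLlSsNn=16 MmLlSsnn=8 MmllSSNN=8 MmllSSNn=16 MmllSSnn=8 MmllSsNN=8 MmllSsNn=16 MmllSsnn=8
MmllSSNN hits 8/256; gcd=8; 8÷8/256÷8 = 1/32

P(MmllSSNN) = 1/32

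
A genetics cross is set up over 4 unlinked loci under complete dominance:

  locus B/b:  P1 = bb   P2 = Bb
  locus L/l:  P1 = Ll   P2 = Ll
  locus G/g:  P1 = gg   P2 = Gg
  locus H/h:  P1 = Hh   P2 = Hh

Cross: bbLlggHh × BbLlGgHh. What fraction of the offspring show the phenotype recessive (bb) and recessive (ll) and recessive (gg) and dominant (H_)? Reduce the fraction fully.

bbLlggHh gametes: bLgH×4, bLgh×4, blgH×4, blgh×4
BbLlGgHh gametes: BLGH×1, BLGh×1, BLgH×1, BLgh×1, BlGH×1, BlGh×1, BlgH×1, Blgh×1, bLGH×1, bLGh×1, bLgH×1, bLgh×1, blGH×1, blGh×1, blgH×1, blgh×1
bbLlggHh×BbLlGgHh grid (16·16=256): BbLLGgHH=4 BbLLGgHh=8 BbLLGghh=4 BbLLggHH=4 BbLLggHh=8 BbLLgghh=4 BbLlGgHH=8 BbLlGgHh=16 BbLlGghh=8 BbLlggHH=8 BbLlggHh=16 BbLlgghh=8 BbllGgHH=4 BbllGgHh=8 BbllGghh=4 BbllggHH=4 BbllggHh=8 Bbllgghh=4 bbLLGgHH=4 bbLLGgHh=8 bbLLGghh=4 bbLLggHH=4 bbLLggHh=8 bbLLgghh=4 bbLlGgHH=8 bbLlGgHh=16 bbLlGghh=8 bbLlggHH=8 bbLlggHh=16 bbLlgghh=8 bbllGgHH=4 bbllGgHh=8 bbllGghh=4 bbllggHH=4 bbllggHh=8 bbllgghh=4
bb ll gg H_ hits 12/256; gcd=4; 12÷4/256÷4 = 3/64

P(bb ll gg H_) = 3/64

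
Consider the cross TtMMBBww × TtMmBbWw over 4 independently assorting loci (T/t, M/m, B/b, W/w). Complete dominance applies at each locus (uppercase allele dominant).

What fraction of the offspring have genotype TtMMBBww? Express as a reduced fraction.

P(TtMMBBww) = 1/16

TtMMBBww gametes: TMBw×8, tMBw×8
TtMmBbWw gametes: TMBW×1, TMBw×1, TMbW×1, TMbw×1, TmBW×1, TmBw×1, TmbW×1, Tmbw×1, tMBW×1, tMBw×1, tMbW×1, tMbw×1, tmBW×1, tmBw×1, tmbW×1, tmbw×1
TtMMBBww×TtMmBbWw grid (16·16=256): TTMMBBWw=8 TTMMBBww=8 TTMMBbWw=8 TTMMBbww=8 TTMmBBWw=8 TTMmBBww=8 TTMmBbWw=8 TTMmBbww=8 TtMMBBWw=16 TtMMBBww=16 TtMMBbWw=16 TtMMBbww=16 TtMmBBWw=16 TtMmBBww=16 TtMmBbWw=16 TtMmBbww=16 ttMMBBWw=8 ttMMBBww=8 ttMMBbWw=8 ttMMBbww=8 ttMmBBWw=8 ttMmBBww=8 ttMmBbWw=8 ttMmBbww=8
TtMMBBww hits 16/256; gcd=16; 16÷16/256÷16 = 1/16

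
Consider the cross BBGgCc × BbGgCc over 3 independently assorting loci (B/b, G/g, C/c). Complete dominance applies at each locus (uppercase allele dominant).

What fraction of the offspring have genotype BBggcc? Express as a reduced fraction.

P(BBggcc) = 1/32

BBGgCc gametes: BGC×2, BGc×2, BgC×2, Bgc×2
BbGgCc gametes: BGC×1, BGc×1, BgC×1, Bgc×1, bGC×1, bGc×1, bgC×1, bgc×1
BBGgCc×BbGgCc grid (8·8=64): BBGGCC=2 BBGGCc=4 BBGGcc=2 BBGgCC=4 BBGgCc=8 BBGgcc=4 BBggCC=2 BBggCc=4 BBggcc=2 BbGGCC=2 BbGGCc=4 BbGGcc=2 BbGgCC=4 BbGgCc=8 BbGgcc=4 BbggCC=2 BbggCc=4 Bbggcc=2
BBggcc hits 2/64; gcd=2; 2÷2/64÷2 = 1/32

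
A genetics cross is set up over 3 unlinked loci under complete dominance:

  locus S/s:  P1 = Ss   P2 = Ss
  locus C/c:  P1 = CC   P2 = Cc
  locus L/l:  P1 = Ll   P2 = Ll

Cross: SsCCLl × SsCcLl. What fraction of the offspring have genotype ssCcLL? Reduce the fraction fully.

P(ssCcLL) = 1/32

SsCCLl gametes: SCL×2, SCl×2, sCL×2, sCl×2
SsCcLl gametes: SCL×1, SCl×1, ScL×1, Scl×1, sCL×1, sCl×1, scL×1, scl×1
SsCCLl×SsCcLl grid (8·8=64): SSCCLL=2 SSCCLl=4 SSCCll=2 SSCcLL=2 SSCcLl=4 SSCcll=2 SsCCLL=4 SsCCLl=8 SsCCll=4 SsCcLL=4 SsCcLl=8 SsCcll=4 ssCCLL=2 ssCCLl=4 ssCCll=2 ssCcLL=2 ssCcLl=4 ssCcll=2
ssCcLL hits 2/64; gcd=2; 2÷2/64÷2 = 1/32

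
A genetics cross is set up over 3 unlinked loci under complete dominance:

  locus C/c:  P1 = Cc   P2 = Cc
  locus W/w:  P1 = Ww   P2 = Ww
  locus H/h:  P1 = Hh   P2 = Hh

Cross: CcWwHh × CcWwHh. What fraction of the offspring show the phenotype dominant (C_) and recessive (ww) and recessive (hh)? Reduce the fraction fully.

CcWwHh gametes: CWH×1, CWh×1, CwH×1, Cwh×1, cWH×1, cWh×1, cwH×1, cwh×1
CcWwHh gametes: CWH×1, CWh×1, CwH×1, Cwh×1, cWH×1, cWh×1, cwH×1, cwh×1
CcWwHh×CcWwHh grid (8·8=64): CCWWHH=1 CCWWHh=2 CCWWhh=1 CCWwHH=2 CCWwHh=4 CCWwhh=2 CCwwHH=1 CCwwHh=2 CCwwhh=1 CcWWHH=2 CcWWHh=4 CcWWhh=2 CcWwHH=4 CcWwHh=8 CcWwhh=4 CcwwHH=2 CcwwHh=4 Ccwwhh=2 ccWWHH=1 ccWWHh=2 ccWWhh=1 ccWwHH=2 ccWwHh=4 ccWwhh=2 ccwwHH=1 ccwwHh=2 ccwwhh=1
C_ ww hh hits 3/64; gcd=1; 3÷1/64÷1 = 3/64

P(C_ ww hh) = 3/64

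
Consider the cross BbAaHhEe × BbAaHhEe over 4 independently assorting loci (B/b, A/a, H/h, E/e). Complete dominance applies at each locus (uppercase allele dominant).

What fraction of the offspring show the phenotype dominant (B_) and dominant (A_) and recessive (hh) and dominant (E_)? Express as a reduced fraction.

BbAaHhEe gametes: BAHE×1, BAHe×1, BAhE×1, BAhe×1, BaHE×1, BaHe×1, BahE×1, Bahe×1, bAHE×1, bAHe×1, bAhE×1, bAhe×1, baHE×1, baHe×1, bahE×1, bahe×1
BbAaHhEe gametes: BAHE×1, BAHe×1, BAhE×1, BAhe×1, BaHE×1, BaHe×1, BahE×1, Bahe×1, bAHE×1, bAHe×1, bAhE×1, bAhe×1, baHE×1, baHe×1, bahE×1, bahe×1
BbAaHhEe×BbAaHhEe grid (16·16=256): BBAAHHEE=1 BBAAHHEe=2 BBAAHHee=1 BBAAHhEE=2 BBAAHhEe=4 BBAAHhee=2 BBAAhhEE=1 BBAAhhEe=2 BBAAhhee=1 BBAaHHEE=2 BBAaHHEe=4 BBAaHHee=2 BBAaHhEE=4 BBAaHhEe=8 BBAaHhee=4 BBAahhEE=2 BBAahhEe=4 BBAahhee=2 BBaaHHEE=1 BBaaHHEe=2 BBaaHHee=1 BBaaHhEE=2 BBaaHhEe=4 BBaaHhee=2 BBaahhEE=1 BBaahhEe=2 BBaahhee=1 BbAAHHEE=2 BbAAHHEe=4 BbAAHHee=2 BbAAHhEE=4 BbAAHhEe=8 BbAAHhee=4 BbAAhhEE=2 BbAAhhEe=4 BbAAhhee=2 BbAaHHEE=4 BbAaHHEe=8 BbAaHHee=4 BbAaHhEE=8 BbAaHhEe=16 BbAaHhee=8 BbAahhEE=4 BbAahhEe=8 BbAahhee=4 BbaaHHEE=2 BbaaHHEe=4 BbaaHHee=2 BbaaHhEE=4 BbaaHhEe=8 BbaaHhee=4 BbaahhEE=2 BbaahhEe=4 Bbaahhee=2 bbAAHHEE=1 bbAAHHEe=2 bbAAHHee=1 bbAAHhEE=2 bbAAHhEe=4 bbAAHhee=2 bbAAhhEE=1 bbAAhhEe=2 bbAAhhee=1 bbAaHHEE=2 bbAaHHEe=4 bbAaHHee=2 bbAaHhEE=4 bbAaHhEe=8 bbAaHhee=4 bbAahhEE=2 bbAahhEe=4 bbAahhee=2 bbaaHHEE=1 bbaaHHEe=2 bbaaHHee=1 bbaaHhEE=2 bbaaHhEe=4 bbaaHhee=2 bbaahhEE=1 bbaahhEe=2 bbaahhee=1
B_ A_ hh E_ hits 27/256; gcd=1; 27÷1/256÷1 = 27/256

P(B_ A_ hh E_) = 27/256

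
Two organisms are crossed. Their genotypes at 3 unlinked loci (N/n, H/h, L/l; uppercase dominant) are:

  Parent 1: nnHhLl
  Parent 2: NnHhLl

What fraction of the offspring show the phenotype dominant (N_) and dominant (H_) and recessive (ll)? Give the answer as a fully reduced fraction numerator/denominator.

nnHhLl gametes: nHL×2, nHl×2, nhL×2, nhl×2
NnHhLl gametes: NHL×1, NHl×1, NhL×1, Nhl×1, nHL×1, nHl×1, nhL×1, nhl×1
nnHhLl×NnHhLl grid (8·8=64): NnHHLL=2 NnHHLl=4 NnHHll=2 NnHhLL=4 NnHhLl=8 NnHhll=4 NnhhLL=2 NnhhLl=4 Nnhhll=2 nnHHLL=2 nnHHLl=4 nnHHll=2 nnHhLL=4 nnHhLl=8 nnHhll=4 nnhhLL=2 nnhhLl=4 nnhhll=2
N_ H_ ll hits 6/64; gcd=2; 6÷2/64÷2 = 3/32

P(N_ H_ ll) = 3/32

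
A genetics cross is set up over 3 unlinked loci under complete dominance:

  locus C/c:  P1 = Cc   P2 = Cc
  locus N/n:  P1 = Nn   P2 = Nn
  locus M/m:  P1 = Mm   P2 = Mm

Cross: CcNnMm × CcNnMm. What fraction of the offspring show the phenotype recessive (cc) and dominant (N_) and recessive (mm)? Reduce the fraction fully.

P(cc N_ mm) = 3/64

CcNnMm gametes: CNM×1, CNm×1, CnM×1, Cnm×1, cNM×1, cNm×1, cnM×1, cnm×1
CcNnMm gametes: CNM×1, CNm×1, CnM×1, Cnm×1, cNM×1, cNm×1, cnM×1, cnm×1
CcNnMm×CcNnMm grid (8·8=64): CCNNMM=1 CCNNMm=2 CCNNmm=1 CCNnMM=2 CCNnMm=4 CCNnmm=2 CCnnMM=1 CCnnMm=2 CCnnmm=1 CcNNMM=2 CcNNMm=4 CcNNmm=2 CcNnMM=4 CcNnMm=8 CcNnmm=4 CcnnMM=2 CcnnMm=4 Ccnnmm=2 ccNNMM=1 ccNNMm=2 ccNNmm=1 ccNnMM=2 ccNnMm=4 ccNnmm=2 ccnnMM=1 ccnnMm=2 ccnnmm=1
cc N_ mm hits 3/64; gcd=1; 3÷1/64÷1 = 3/64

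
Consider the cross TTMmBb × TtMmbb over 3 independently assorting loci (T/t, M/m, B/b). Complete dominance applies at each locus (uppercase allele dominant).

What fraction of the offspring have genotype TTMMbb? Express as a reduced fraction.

TTMmBb gametes: TMB×2, TMb×2, TmB×2, Tmb×2
TtMmbb gametes: TMb×2, Tmb×2, tMb×2, tmb×2
TTMmBb×TtMmbb grid (8·8=64): TTMMBb=4 TTMMbb=4 TTMmBb=8 TTMmbb=8 TTmmBb=4 TTmmbb=4 TtMMBb=4 TtMMbb=4 TtMmBb=8 TtMmbb=8 TtmmBb=4 Ttmmbb=4
TTMMbb hits 4/64; gcd=4; 4÷4/64÷4 = 1/16

P(TTMMbb) = 1/16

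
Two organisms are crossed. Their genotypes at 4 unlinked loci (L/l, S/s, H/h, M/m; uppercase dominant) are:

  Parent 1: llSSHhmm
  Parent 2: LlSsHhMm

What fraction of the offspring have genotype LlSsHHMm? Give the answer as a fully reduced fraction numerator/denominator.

P(LlSsHHMm) = 1/32

llSSHhmm gametes: lSHm×8, lShm×8
LlSsHhMm gametes: LSHM×1, LSHm×1, LShM×1, LShm×1, LsHM×1, LsHm×1, LshM×1, Lshm×1, lSHM×1, lSHm×1, lShM×1, lShm×1, lsHM×1, lsHm×1, lshM×1, lshm×1
llSSHhmm×LlSsHhMm grid (16·16=256): LlSSHHMm=8 LlSSHHmm=8 LlSSHhMm=16 LlSSHhmm=16 LlSShhMm=8 LlSShhmm=8 LlSsHHMm=8 LlSsHHmm=8 LlSsHhMm=16 LlSsHhmm=16 LlSshhMm=8 LlSshhmm=8 llSSHHMm=8 llSSHHmm=8 llSSHhMm=16 llSSHhmm=16 llSShhMm=8 llSShhmm=8 llSsHHMm=8 llSsHHmm=8 llSsHhMm=16 llSsHhmm=16 llSshhMm=8 llSshhmm=8
LlSsHHMm hits 8/256; gcd=8; 8÷8/256÷8 = 1/32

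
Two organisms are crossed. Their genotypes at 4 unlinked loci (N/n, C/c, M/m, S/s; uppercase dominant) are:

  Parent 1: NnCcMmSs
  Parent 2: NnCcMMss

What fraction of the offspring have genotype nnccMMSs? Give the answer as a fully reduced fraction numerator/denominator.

P(nnccMMSs) = 1/64

NnCcMmSs gametes: NCMS×1, NCMs×1, NCmS×1, NCms×1, NcMS×1, NcMs×1, NcmS×1, Ncms×1, nCMS×1, nCMs×1, nCmS×1, nCms×1, ncMS×1, ncMs×1, ncmS×1, ncms×1
NnCcMMss gametes: NCMs×4, NcMs×4, nCMs×4, ncMs×4
NnCcMmSs×NnCcMMss grid (16·16=256): NNCCMMSs=4 NNCCMMss=4 NNCCMmSs=4 NNCCMmss=4 NNCcMMSs=8 NNCcMMss=8 NNCcMmSs=8 NNCcMmss=8 NNccMMSs=4 NNccMMss=4 NNccMmSs=4 NNccMmss=4 NnCCMMSs=8 NnCCMMss=8 NnCCMmSs=8 NnCCMmss=8 NnCcMMSs=16 NnCcMMss=16 NnCcMmSs=16 NnCcMmss=16 NnccMMSs=8 NnccMMss=8 NnccMmSs=8 NnccMmss=8 nnCCMMSs=4 nnCCMMss=4 nnCCMmSs=4 nnCCMmss=4 nnCcMMSs=8 nnCcMMss=8 nnCcMmSs=8 nnCcMmss=8 nnccMMSs=4 nnccMMss=4 nnccMmSs=4 nnccMmss=4
nnccMMSs hits 4/256; gcd=4; 4÷4/256÷4 = 1/64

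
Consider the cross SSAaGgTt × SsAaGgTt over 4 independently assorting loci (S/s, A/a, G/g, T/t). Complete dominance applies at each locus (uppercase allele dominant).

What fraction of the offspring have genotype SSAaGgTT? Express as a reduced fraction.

P(SSAaGgTT) = 1/32

SSAaGgTt gametes: SAGT×2, SAGt×2, SAgT×2, SAgt×2, SaGT×2, SaGt×2, SagT×2, Sagt×2
SsAaGgTt gametes: SAGT×1, SAGt×1, SAgT×1, SAgt×1, SaGT×1, SaGt×1, SagT×1, Sagt×1, sAGT×1, sAGt×1, sAgT×1, sAgt×1, saGT×1, saGt×1, sagT×1, sagt×1
SSAaGgTt×SsAaGgTt grid (16·16=256): SSAAGGTT=2 SSAAGGTt=4 SSAAGGtt=2 SSAAGgTT=4 SSAAGgTt=8 SSAAGgtt=4 SSAAggTT=2 SSAAggTt=4 SSAAggtt=2 SSAaGGTT=4 SSAaGGTt=8 SSAaGGtt=4 SSAaGgTT=8 SSAaGgTt=16 SSAaGgtt=8 SSAaggTT=4 SSAaggTt=8 SSAaggtt=4 SSaaGGTT=2 SSaaGGTt=4 SSaaGGtt=2 SSaaGgTT=4 SSaaGgTt=8 SSaaGgtt=4 SSaaggTT=2 SSaaggTt=4 SSaaggtt=2 SsAAGGTT=2 SsAAGGTt=4 SsAAGGtt=2 SsAAGgTT=4 SsAAGgTt=8 SsAAGgtt=4 SsAAggTT=2 SsAAggTt=4 SsAAggtt=2 SsAaGGTT=4 SsAaGGTt=8 SsAaGGtt=4 SsAaGgTT=8 SsAaGgTt=16 SsAaGgtt=8 SsAaggTT=4 SsAaggTt=8 SsAaggtt=4 SsaaGGTT=2 SsaaGGTt=4 SsaaGGtt=2 SsaaGgTT=4 SsaaGgTt=8 SsaaGgtt=4 SsaaggTT=2 SsaaggTt=4 Ssaaggtt=2
SSAaGgTT hits 8/256; gcd=8; 8÷8/256÷8 = 1/32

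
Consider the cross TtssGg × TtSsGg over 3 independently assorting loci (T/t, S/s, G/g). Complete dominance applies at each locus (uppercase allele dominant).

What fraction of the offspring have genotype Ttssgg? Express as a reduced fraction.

P(Ttssgg) = 1/16

TtssGg gametes: TsG×2, Tsg×2, tsG×2, tsg×2
TtSsGg gametes: TSG×1, TSg×1, TsG×1, Tsg×1, tSG×1, tSg×1, tsG×1, tsg×1
TtssGg×TtSsGg grid (8·8=64): TTSsGG=2 TTSsGg=4 TTSsgg=2 TTssGG=2 TTssGg=4 TTssgg=2 TtSsGG=4 TtSsGg=8 TtSsgg=4 TtssGG=4 TtssGg=8 Ttssgg=4 ttSsGG=2 ttSsGg=4 ttSsgg=2 ttssGG=2 ttssGg=4 ttssgg=2
Ttssgg hits 4/64; gcd=4; 4÷4/64÷4 = 1/16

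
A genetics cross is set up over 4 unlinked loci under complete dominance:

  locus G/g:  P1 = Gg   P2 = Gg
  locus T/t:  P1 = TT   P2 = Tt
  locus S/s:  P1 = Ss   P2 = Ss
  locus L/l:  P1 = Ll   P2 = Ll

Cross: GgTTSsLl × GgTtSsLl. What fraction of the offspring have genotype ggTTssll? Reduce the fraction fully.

P(ggTTssll) = 1/128

GgTTSsLl gametes: GTSL×2, GTSl×2, GTsL×2, GTsl×2, gTSL×2, gTSl×2, gTsL×2, gTsl×2
GgTtSsLl gametes: GTSL×1, GTSl×1, GTsL×1, GTsl×1, GtSL×1, GtSl×1, GtsL×1, Gtsl×1, gTSL×1, gTSl×1, gTsL×1, gTsl×1, gtSL×1, gtSl×1, gtsL×1, gtsl×1
GgTTSsLl×GgTtSsLl grid (16·16=256): GGTTSSLL=2 GGTTSSLl=4 GGTTSSll=2 GGTTSsLL=4 GGTTSsLl=8 GGTTSsll=4 GGTTssLL=2 GGTTssLl=4 GGTTssll=2 GGTtSSLL=2 GGTtSSLl=4 GGTtSSll=2 GGTtSsLL=4 GGTtSsLl=8 GGTtSsll=4 GGTtssLL=2 GGTtssLl=4 GGTtssll=2 GgTTSSLL=4 GgTTSSLl=8 GgTTSSll=4 GgTTSsLL=8 GgTTSsLl=16 GgTTSsll=8 GgTTssLL=4 GgTTssLl=8 GgTTssll=4 GgTtSSLL=4 GgTtSSLl=8 GgTtSSll=4 GgTtSsLL=8 GgTtSsLl=16 GgTtSsll=8 GgTtssLL=4 GgTtssLl=8 GgTtssll=4 ggTTSSLL=2 ggTTSSLl=4 ggTTSSll=2 ggTTSsLL=4 ggTTSsLl=8 ggTTSsll=4 ggTTssLL=2 ggTTssLl=4 ggTTssll=2 ggTtSSLL=2 ggTtSSLl=4 ggTtSSll=2 ggTtSsLL=4 ggTtSsLl=8 ggTtSsll=4 ggTtssLL=2 ggTtssLl=4 ggTtssll=2
ggTTssll hits 2/256; gcd=2; 2÷2/256÷2 = 1/128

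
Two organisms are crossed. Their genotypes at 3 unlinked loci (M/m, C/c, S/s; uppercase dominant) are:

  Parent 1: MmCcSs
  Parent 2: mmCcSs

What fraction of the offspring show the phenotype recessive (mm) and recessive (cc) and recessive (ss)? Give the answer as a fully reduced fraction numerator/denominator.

MmCcSs gametes: MCS×1, MCs×1, McS×1, Mcs×1, mCS×1, mCs×1, mcS×1, mcs×1
mmCcSs gametes: mCS×2, mCs×2, mcS×2, mcs×2
MmCcSs×mmCcSs grid (8·8=64): MmCCSS=2 MmCCSs=4 MmCCss=2 MmCcSS=4 MmCcSs=8 MmCcss=4 MmccSS=2 MmccSs=4 Mmccss=2 mmCCSS=2 mmCCSs=4 mmCCss=2 mmCcSS=4 mmCcSs=8 mmCcss=4 mmccSS=2 mmccSs=4 mmccss=2
mm cc ss hits 2/64; gcd=2; 2÷2/64÷2 = 1/32

P(mm cc ss) = 1/32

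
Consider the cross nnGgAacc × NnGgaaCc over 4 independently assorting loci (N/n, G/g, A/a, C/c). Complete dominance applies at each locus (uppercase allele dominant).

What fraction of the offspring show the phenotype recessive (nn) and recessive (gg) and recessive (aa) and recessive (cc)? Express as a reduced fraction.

P(nn gg aa cc) = 1/32

nnGgAacc gametes: nGAc×4, nGac×4, ngAc×4, ngac×4
NnGgaaCc gametes: NGaC×2, NGac×2, NgaC×2, Ngac×2, nGaC×2, nGac×2, ngaC×2, ngac×2
nnGgAacc×NnGgaaCc grid (16·16=256): NnGGAaCc=8 NnGGAacc=8 NnGGaaCc=8 NnGGaacc=8 NnGgAaCc=16 NnGgAacc=16 NnGgaaCc=16 NnGgaacc=16 NnggAaCc=8 NnggAacc=8 NnggaaCc=8 Nnggaacc=8 nnGGAaCc=8 nnGGAacc=8 nnGGaaCc=8 nnGGaacc=8 nnGgAaCc=16 nnGgAacc=16 nnGgaaCc=16 nnGgaacc=16 nnggAaCc=8 nnggAacc=8 nnggaaCc=8 nnggaacc=8
nn gg aa cc hits 8/256; gcd=8; 8÷8/256÷8 = 1/32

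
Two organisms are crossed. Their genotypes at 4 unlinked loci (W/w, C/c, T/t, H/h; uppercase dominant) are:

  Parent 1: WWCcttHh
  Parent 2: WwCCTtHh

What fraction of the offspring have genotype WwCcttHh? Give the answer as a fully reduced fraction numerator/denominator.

WWCcttHh gametes: WCtH×4, WCth×4, WctH×4, Wcth×4
WwCCTtHh gametes: WCTH×2, WCTh×2, WCtH×2, WCth×2, wCTH×2, wCTh×2, wCtH×2, wCth×2
WWCcttHh×WwCCTtHh grid (16·16=256): WWCCTtHH=8 WWCCTtHh=16 WWCCTthh=8 WWCCttHH=8 WWCCttHh=16 WWCCtthh=8 WWCcTtHH=8 WWCcTtHh=16 WWCcTthh=8 WWCcttHH=8 WWCcttHh=16 WWCctthh=8 WwCCTtHH=8 WwCCTtHh=16 WwCCTthh=8 WwCCttHH=8 WwCCttHh=16 WwCCtthh=8 WwCcTtHH=8 WwCcTtHh=16 WwCcTthh=8 WwCcttHH=8 WwCcttHh=16 WwCctthh=8
WwCcttHh hits 16/256; gcd=16; 16÷16/256÷16 = 1/16

P(WwCcttHh) = 1/16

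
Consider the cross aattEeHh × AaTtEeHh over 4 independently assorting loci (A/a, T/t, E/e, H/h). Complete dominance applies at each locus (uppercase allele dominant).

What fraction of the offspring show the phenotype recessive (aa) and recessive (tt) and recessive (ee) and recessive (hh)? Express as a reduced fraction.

aattEeHh gametes: atEH×4, atEh×4, ateH×4, ateh×4
AaTtEeHh gametes: ATEH×1, ATEh×1, ATeH×1, ATeh×1, AtEH×1, AtEh×1, AteH×1, Ateh×1, aTEH×1, aTEh×1, aTeH×1, aTeh×1, atEH×1, atEh×1, ateH×1, ateh×1
aattEeHh×AaTtEeHh grid (16·16=256): AaTtEEHH=4 AaTtEEHh=8 AaTtEEhh=4 AaTtEeHH=8 AaTtEeHh=16 AaTtEehh=8 AaTteeHH=4 AaTteeHh=8 AaTteehh=4 AattEEHH=4 AattEEHh=8 AattEEhh=4 AattEeHH=8 AattEeHh=16 AattEehh=8 AatteeHH=4 AatteeHh=8 Aatteehh=4 aaTtEEHH=4 aaTtEEHh=8 aaTtEEhh=4 aaTtEeHH=8 aaTtEeHh=16 aaTtEehh=8 aaTteeHH=4 aaTteeHh=8 aaTteehh=4 aattEEHH=4 aattEEHh=8 aattEEhh=4 aattEeHH=8 aattEeHh=16 aattEehh=8 aatteeHH=4 aatteeHh=8 aatteehh=4
aa tt ee hh hits 4/256; gcd=4; 4÷4/256÷4 = 1/64

P(aa tt ee hh) = 1/64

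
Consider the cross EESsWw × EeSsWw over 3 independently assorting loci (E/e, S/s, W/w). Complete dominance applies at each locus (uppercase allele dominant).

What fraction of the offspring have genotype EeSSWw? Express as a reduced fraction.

P(EeSSWw) = 1/16

EESsWw gametes: ESW×2, ESw×2, EsW×2, Esw×2
EeSsWw gametes: ESW×1, ESw×1, EsW×1, Esw×1, eSW×1, eSw×1, esW×1, esw×1
EESsWw×EeSsWw grid (8·8=64): EESSWW=2 EESSWw=4 EESSww=2 EESsWW=4 EESsWw=8 EESsww=4 EEssWW=2 EEssWw=4 EEssww=2 EeSSWW=2 EeSSWw=4 EeSSww=2 EeSsWW=4 EeSsWw=8 EeSsww=4 EessWW=2 EessWw=4 Eessww=2
EeSSWw hits 4/64; gcd=4; 4÷4/64÷4 = 1/16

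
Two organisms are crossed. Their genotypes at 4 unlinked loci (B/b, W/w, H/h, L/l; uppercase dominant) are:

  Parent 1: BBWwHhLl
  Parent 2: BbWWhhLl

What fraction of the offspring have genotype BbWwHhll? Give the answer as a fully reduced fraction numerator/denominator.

BBWwHhLl gametes: BWHL×2, BWHl×2, BWhL×2, BWhl×2, BwHL×2, BwHl×2, BwhL×2, Bwhl×2
BbWWhhLl gametes: BWhL×4, BWhl×4, bWhL×4, bWhl×4
BBWwHhLl×BbWWhhLl grid (16·16=256): BBWWHhLL=8 BBWWHhLl=16 BBWWHhll=8 BBWWhhLL=8 BBWWhhLl=16 BBWWhhll=8 BBWwHhLL=8 BBWwHhLl=16 BBWwHhll=8 BBWwhhLL=8 BBWwhhLl=16 BBWwhhll=8 BbWWHhLL=8 BbWWHhLl=16 BbWWHhll=8 BbWWhhLL=8 BbWWhhLl=16 BbWWhhll=8 BbWwHhLL=8 BbWwHhLl=16 BbWwHhll=8 BbWwhhLL=8 BbWwhhLl=16 BbWwhhll=8
BbWwHhll hits 8/256; gcd=8; 8÷8/256÷8 = 1/32

P(BbWwHhll) = 1/32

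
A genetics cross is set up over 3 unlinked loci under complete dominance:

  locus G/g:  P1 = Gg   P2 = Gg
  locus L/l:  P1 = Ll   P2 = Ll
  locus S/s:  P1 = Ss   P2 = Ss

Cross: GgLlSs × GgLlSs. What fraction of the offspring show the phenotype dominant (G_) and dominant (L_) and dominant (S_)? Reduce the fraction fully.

GgLlSs gametes: GLS×1, GLs×1, GlS×1, Gls×1, gLS×1, gLs×1, glS×1, gls×1
GgLlSs gametes: GLS×1, GLs×1, GlS×1, Gls×1, gLS×1, gLs×1, glS×1, gls×1
GgLlSs×GgLlSs grid (8·8=64): GGLLSS=1 GGLLSs=2 GGLLss=1 GGLlSS=2 GGLlSs=4 GGLlss=2 GGllSS=1 GGllSs=2 GGllss=1 GgLLSS=2 GgLLSs=4 GgLLss=2 GgLlSS=4 GgLlSs=8 GgLlss=4 GgllSS=2 GgllSs=4 Ggllss=2 ggLLSS=1 ggLLSs=2 ggLLss=1 ggLlSS=2 ggLlSs=4 ggLlss=2 ggllSS=1 ggllSs=2 ggllss=1
G_ L_ S_ hits 27/64; gcd=1; 27÷1/64÷1 = 27/64

P(G_ L_ S_) = 27/64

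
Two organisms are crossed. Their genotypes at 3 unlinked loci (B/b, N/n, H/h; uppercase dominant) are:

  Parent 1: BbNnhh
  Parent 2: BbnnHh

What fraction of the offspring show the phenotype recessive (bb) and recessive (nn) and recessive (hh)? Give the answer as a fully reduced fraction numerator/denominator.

BbNnhh gametes: BNh×2, Bnh×2, bNh×2, bnh×2
BbnnHh gametes: BnH×2, Bnh×2, bnH×2, bnh×2
BbNnhh×BbnnHh grid (8·8=64): BBNnHh=4 BBNnhh=4 BBnnHh=4 BBnnhh=4 BbNnHh=8 BbNnhh=8 BbnnHh=8 Bbnnhh=8 bbNnHh=4 bbNnhh=4 bbnnHh=4 bbnnhh=4
bb nn hh hits 4/64; gcd=4; 4÷4/64÷4 = 1/16

P(bb nn hh) = 1/16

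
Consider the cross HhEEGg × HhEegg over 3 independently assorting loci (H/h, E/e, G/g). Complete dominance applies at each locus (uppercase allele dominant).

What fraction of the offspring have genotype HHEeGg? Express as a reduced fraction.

HhEEGg gametes: HEG×2, HEg×2, hEG×2, hEg×2
HhEegg gametes: HEg×2, Heg×2, hEg×2, heg×2
HhEEGg×HhEegg grid (8·8=64): HHEEGg=4 HHEEgg=4 HHEeGg=4 HHEegg=4 HhEEGg=8 HhEEgg=8 HhEeGg=8 HhEegg=8 hhEEGg=4 hhEEgg=4 hhEeGg=4 hhEegg=4
HHEeGg hits 4/64; gcd=4; 4÷4/64÷4 = 1/16

P(HHEeGg) = 1/16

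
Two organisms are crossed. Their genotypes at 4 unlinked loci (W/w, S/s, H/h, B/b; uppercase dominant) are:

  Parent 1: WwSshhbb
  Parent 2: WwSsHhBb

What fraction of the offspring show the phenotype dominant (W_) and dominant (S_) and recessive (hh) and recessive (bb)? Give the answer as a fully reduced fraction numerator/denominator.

P(W_ S_ hh bb) = 9/64

WwSshhbb gametes: WShb×4, Wshb×4, wShb×4, wshb×4
WwSsHhBb gametes: WSHB×1, WSHb×1, WShB×1, WShb×1, WsHB×1, WsHb×1, WshB×1, Wshb×1, wSHB×1, wSHb×1, wShB×1, wShb×1, wsHB×1, wsHb×1, wshB×1, wshb×1
WwSshhbb×WwSsHhBb grid (16·16=256): WWSSHhBb=4 WWSSHhbb=4 WWSShhBb=4 WWSShhbb=4 WWSsHhBb=8 WWSsHhbb=8 WWSshhBb=8 WWSshhbb=8 WWssHhBb=4 WWssHhbb=4 WWsshhBb=4 WWsshhbb=4 WwSSHhBb=8 WwSSHhbb=8 WwSShhBb=8 WwSShhbb=8 WwSsHhBb=16 WwSsHhbb=16 WwSshhBb=16 WwSshhbb=16 WwssHhBb=8 WwssHhbb=8 WwsshhBb=8 Wwsshhbb=8 wwSSHhBb=4 wwSSHhbb=4 wwSShhBb=4 wwSShhbb=4 wwSsHhBb=8 wwSsHhbb=8 wwSshhBb=8 wwSshhbb=8 wwssHhBb=4 wwssHhbb=4 wwsshhBb=4 wwsshhbb=4
W_ S_ hh bb hits 36/256; gcd=4; 36÷4/256÷4 = 9/64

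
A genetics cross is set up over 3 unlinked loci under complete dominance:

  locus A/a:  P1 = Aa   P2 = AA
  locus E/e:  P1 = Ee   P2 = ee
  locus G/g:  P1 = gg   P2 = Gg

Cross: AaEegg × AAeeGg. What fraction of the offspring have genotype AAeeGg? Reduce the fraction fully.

P(AAeeGg) = 1/8

AaEegg gametes: AEg×2, Aeg×2, aEg×2, aeg×2
AAeeGg gametes: AeG×4, Aeg×4
AaEegg×AAeeGg grid (8·8=64): AAEeGg=8 AAEegg=8 AAeeGg=8 AAeegg=8 AaEeGg=8 AaEegg=8 AaeeGg=8 Aaeegg=8
AAeeGg hits 8/64; gcd=8; 8÷8/64÷8 = 1/8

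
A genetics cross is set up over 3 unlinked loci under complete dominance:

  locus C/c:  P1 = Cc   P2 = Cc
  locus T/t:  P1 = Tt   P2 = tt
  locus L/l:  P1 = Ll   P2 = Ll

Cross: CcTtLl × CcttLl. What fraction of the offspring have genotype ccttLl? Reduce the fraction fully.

P(ccttLl) = 1/16

CcTtLl gametes: CTL×1, CTl×1, CtL×1, Ctl×1, cTL×1, cTl×1, ctL×1, ctl×1
CcttLl gametes: CtL×2, Ctl×2, ctL×2, ctl×2
CcTtLl×CcttLl grid (8·8=64): CCTtLL=2 CCTtLl=4 CCTtll=2 CCttLL=2 CCttLl=4 CCttll=2 CcTtLL=4 CcTtLl=8 CcTtll=4 CcttLL=4 CcttLl=8 Ccttll=4 ccTtLL=2 ccTtLl=4 ccTtll=2 ccttLL=2 ccttLl=4 ccttll=2
ccttLl hits 4/64; gcd=4; 4÷4/64÷4 = 1/16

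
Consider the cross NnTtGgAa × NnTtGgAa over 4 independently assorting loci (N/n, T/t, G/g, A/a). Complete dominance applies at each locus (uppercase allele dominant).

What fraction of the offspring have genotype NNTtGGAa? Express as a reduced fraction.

P(NNTtGGAa) = 1/64

NnTtGgAa gametes: NTGA×1, NTGa×1, NTgA×1, NTga×1, NtGA×1, NtGa×1, NtgA×1, Ntga×1, nTGA×1, nTGa×1, nTgA×1, nTga×1, ntGA×1, ntGa×1, ntgA×1, ntga×1
NnTtGgAa gametes: NTGA×1, NTGa×1, NTgA×1, NTga×1, NtGA×1, NtGa×1, NtgA×1, Ntga×1, nTGA×1, nTGa×1, nTgA×1, nTga×1, ntGA×1, ntGa×1, ntgA×1, ntga×1
NnTtGgAa×NnTtGgAa grid (16·16=256): NNTTGGAA=1 NNTTGGAa=2 NNTTGGaa=1 NNTTGgAA=2 NNTTGgAa=4 NNTTGgaa=2 NNTTggAA=1 NNTTggAa=2 NNTTggaa=1 NNTtGGAA=2 NNTtGGAa=4 NNTtGGaa=2 NNTtGgAA=4 NNTtGgAa=8 NNTtGgaa=4 NNTtggAA=2 NNTtggAa=4 NNTtggaa=2 NNttGGAA=1 NNttGGAa=2 NNttGGaa=1 NNttGgAA=2 NNttGgAa=4 NNttGgaa=2 NNttggAA=1 NNttggAa=2 NNttggaa=1 NnTTGGAA=2 NnTTGGAa=4 NnTTGGaa=2 NnTTGgAA=4 NnTTGgAa=8 NnTTGgaa=4 NnTTggAA=2 NnTTggAa=4 NnTTggaa=2 NnTtGGAA=4 NnTtGGAa=8 NnTtGGaa=4 NnTtGgAA=8 NnTtGgAa=16 NnTtGgaa=8 NnTtggAA=4 NnTtggAa=8 NnTtggaa=4 NnttGGAA=2 NnttGGAa=4 NnttGGaa=2 NnttGgAA=4 NnttGgAa=8 NnttGgaa=4 NnttggAA=2 NnttggAa=4 Nnttggaa=2 nnTTGGAA=1 nnTTGGAa=2 nnTTGGaa=1 nnTTGgAA=2 nnTTGgAa=4 nnTTGgaa=2 nnTTggAA=1 nnTTggAa=2 nnTTggaa=1 nnTtGGAA=2 nnTtGGAa=4 nnTtGGaa=2 nnTtGgAA=4 nnTtGgAa=8 nnTtGgaa=4 nnTtggAA=2 nnTtggAa=4 nnTtggaa=2 nnttGGAA=1 nnttGGAa=2 nnttGGaa=1 nnttGgAA=2 nnttGgAa=4 nnttGgaa=2 nnttggAA=1 nnttggAa=2 nnttggaa=1
NNTtGGAa hits 4/256; gcd=4; 4÷4/256÷4 = 1/64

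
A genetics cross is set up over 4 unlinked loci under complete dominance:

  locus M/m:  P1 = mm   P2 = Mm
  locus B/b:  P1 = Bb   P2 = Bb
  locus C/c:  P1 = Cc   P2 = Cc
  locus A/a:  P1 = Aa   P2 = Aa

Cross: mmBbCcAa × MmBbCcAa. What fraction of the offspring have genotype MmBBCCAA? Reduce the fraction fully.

mmBbCcAa gametes: mBCA×2, mBCa×2, mBcA×2, mBca×2, mbCA×2, mbCa×2, mbcA×2, mbca×2
MmBbCcAa gametes: MBCA×1, MBCa×1, MBcA×1, MBca×1, MbCA×1, MbCa×1, MbcA×1, Mbca×1, mBCA×1, mBCa×1, mBcA×1, mBca×1, mbCA×1, mbCa×1, mbcA×1, mbca×1
mmBbCcAa×MmBbCcAa grid (16·16=256): MmBBCCAA=2 MmBBCCAa=4 MmBBCCaa=2 MmBBCcAA=4 MmBBCcAa=8 MmBBCcaa=4 MmBBccAA=2 MmBBccAa=4 MmBBccaa=2 MmBbCCAA=4 MmBbCCAa=8 MmBbCCaa=4 MmBbCcAA=8 MmBbCcAa=16 MmBbCcaa=8 MmBbccAA=4 MmBbccAa=8 MmBbccaa=4 MmbbCCAA=2 MmbbCCAa=4 MmbbCCaa=2 MmbbCcAA=4 MmbbCcAa=8 MmbbCcaa=4 MmbbccAA=2 MmbbccAa=4 Mmbbccaa=2 mmBBCCAA=2 mmBBCCAa=4 mmBBCCaa=2 mmBBCcAA=4 mmBBCcAa=8 mmBBCcaa=4 mmBBccAA=2 mmBBccAa=4 mmBBccaa=2 mmBbCCAA=4 mmBbCCAa=8 mmBbCCaa=4 mmBbCcAA=8 mmBbCcAa=16 mmBbCcaa=8 mmBbccAA=4 mmBbccAa=8 mmBbccaa=4 mmbbCCAA=2 mmbbCCAa=4 mmbbCCaa=2 mmbbCcAA=4 mmbbCcAa=8 mmbbCcaa=4 mmbbccAA=2 mmbbccAa=4 mmbbccaa=2
MmBBCCAA hits 2/256; gcd=2; 2÷2/256÷2 = 1/128

P(MmBBCCAA) = 1/128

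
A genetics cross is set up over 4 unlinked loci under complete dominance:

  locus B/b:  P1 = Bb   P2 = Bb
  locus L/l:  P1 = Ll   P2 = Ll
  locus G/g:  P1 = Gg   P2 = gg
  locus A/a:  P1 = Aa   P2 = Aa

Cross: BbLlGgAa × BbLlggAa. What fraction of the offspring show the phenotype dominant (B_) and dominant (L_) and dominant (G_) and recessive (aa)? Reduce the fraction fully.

P(B_ L_ G_ aa) = 9/128

BbLlGgAa gametes: BLGA×1, BLGa×1, BLgA×1, BLga×1, BlGA×1, BlGa×1, BlgA×1, Blga×1, bLGA×1, bLGa×1, bLgA×1, bLga×1, blGA×1, blGa×1, blgA×1, blga×1
BbLlggAa gametes: BLgA×2, BLga×2, BlgA×2, Blga×2, bLgA×2, bLga×2, blgA×2, blga×2
BbLlGgAa×BbLlggAa grid (16·16=256): BBLLGgAA=2 BBLLGgAa=4 BBLLGgaa=2 BBLLggAA=2 BBLLggAa=4 BBLLggaa=2 BBLlGgAA=4 BBLlGgAa=8 BBLlGgaa=4 BBLlggAA=4 BBLlggAa=8 BBLlggaa=4 BBllGgAA=2 BBllGgAa=4 BBllGgaa=2 BBllggAA=2 BBllggAa=4 BBllggaa=2 BbLLGgAA=4 BbLLGgAa=8 BbLLGgaa=4 BbLLggAA=4 BbLLggAa=8 BbLLggaa=4 BbLlGgAA=8 BbLlGgAa=16 BbLlGgaa=8 BbLlggAA=8 BbLlggAa=16 BbLlggaa=8 BbllGgAA=4 BbllGgAa=8 BbllGgaa=4 BbllggAA=4 BbllggAa=8 Bbllggaa=4 bbLLGgAA=2 bbLLGgAa=4 bbLLGgaa=2 bbLLggAA=2 bbLLggAa=4 bbLLggaa=2 bbLlGgAA=4 bbLlGgAa=8 bbLlGgaa=4 bbLlggAA=4 bbLlggAa=8 bbLlggaa=4 bbllGgAA=2 bbllGgAa=4 bbllGgaa=2 bbllggAA=2 bbllggAa=4 bbllggaa=2
B_ L_ G_ aa hits 18/256; gcd=2; 18÷2/256÷2 = 9/128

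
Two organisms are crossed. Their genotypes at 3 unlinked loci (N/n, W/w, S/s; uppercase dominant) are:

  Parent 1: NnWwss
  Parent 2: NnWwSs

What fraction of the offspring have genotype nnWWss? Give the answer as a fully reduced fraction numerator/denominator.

NnWwss gametes: NWs×2, Nws×2, nWs×2, nws×2
NnWwSs gametes: NWS×1, NWs×1, NwS×1, Nws×1, nWS×1, nWs×1, nwS×1, nws×1
NnWwss×NnWwSs grid (8·8=64): NNWWSs=2 NNWWss=2 NNWwSs=4 NNWwss=4 NNwwSs=2 NNwwss=2 NnWWSs=4 NnWWss=4 NnWwSs=8 NnWwss=8 NnwwSs=4 Nnwwss=4 nnWWSs=2 nnWWss=2 nnWwSs=4 nnWwss=4 nnwwSs=2 nnwwss=2
nnWWss hits 2/64; gcd=2; 2÷2/64÷2 = 1/32

P(nnWWss) = 1/32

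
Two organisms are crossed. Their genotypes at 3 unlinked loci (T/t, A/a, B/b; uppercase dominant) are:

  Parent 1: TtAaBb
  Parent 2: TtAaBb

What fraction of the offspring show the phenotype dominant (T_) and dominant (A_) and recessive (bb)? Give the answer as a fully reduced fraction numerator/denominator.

TtAaBb gametes: TAB×1, TAb×1, TaB×1, Tab×1, tAB×1, tAb×1, taB×1, tab×1
TtAaBb gametes: TAB×1, TAb×1, TaB×1, Tab×1, tAB×1, tAb×1, taB×1, tab×1
TtAaBb×TtAaBb grid (8·8=64): TTAABB=1 TTAABb=2 TTAAbb=1 TTAaBB=2 TTAaBb=4 TTAabb=2 TTaaBB=1 TTaaBb=2 TTaabb=1 TtAABB=2 TtAABb=4 TtAAbb=2 TtAaBB=4 TtAaBb=8 TtAabb=4 TtaaBB=2 TtaaBb=4 Ttaabb=2 ttAABB=1 ttAABb=2 ttAAbb=1 ttAaBB=2 ttAaBb=4 ttAabb=2 ttaaBB=1 ttaaBb=2 ttaabb=1
T_ A_ bb hits 9/64; gcd=1; 9÷1/64÷1 = 9/64

P(T_ A_ bb) = 9/64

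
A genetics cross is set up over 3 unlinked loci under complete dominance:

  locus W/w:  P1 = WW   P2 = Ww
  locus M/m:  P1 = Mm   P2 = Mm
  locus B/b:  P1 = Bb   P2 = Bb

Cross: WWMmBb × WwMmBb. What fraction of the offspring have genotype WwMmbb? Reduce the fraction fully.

WWMmBb gametes: WMB×2, WMb×2, WmB×2, Wmb×2
WwMmBb gametes: WMB×1, WMb×1, WmB×1, Wmb×1, wMB×1, wMb×1, wmB×1, wmb×1
WWMmBb×WwMmBb grid (8·8=64): WWMMBB=2 WWMMBb=4 WWMMbb=2 WWMmBB=4 WWMmBb=8 WWMmbb=4 WWmmBB=2 WWmmBb=4 WWmmbb=2 WwMMBB=2 WwMMBb=4 WwMMbb=2 WwMmBB=4 WwMmBb=8 WwMmbb=4 WwmmBB=2 WwmmBb=4 Wwmmbb=2
WwMmbb hits 4/64; gcd=4; 4÷4/64÷4 = 1/16

P(WwMmbb) = 1/16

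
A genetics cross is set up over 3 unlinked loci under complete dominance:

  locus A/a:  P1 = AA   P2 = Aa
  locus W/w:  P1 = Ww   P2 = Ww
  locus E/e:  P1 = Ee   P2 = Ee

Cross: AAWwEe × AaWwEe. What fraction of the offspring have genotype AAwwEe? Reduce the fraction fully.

AAWwEe gametes: AWE×2, AWe×2, AwE×2, Awe×2
AaWwEe gametes: AWE×1, AWe×1, AwE×1, Awe×1, aWE×1, aWe×1, awE×1, awe×1
AAWwEe×AaWwEe grid (8·8=64): AAWWEE=2 AAWWEe=4 AAWWee=2 AAWwEE=4 AAWwEe=8 AAWwee=4 AAwwEE=2 AAwwEe=4 AAwwee=2 AaWWEE=2 AaWWEe=4 AaWWee=2 AaWwEE=4 AaWwEe=8 AaWwee=4 AawwEE=2 AawwEe=4 Aawwee=2
AAwwEe hits 4/64; gcd=4; 4÷4/64÷4 = 1/16

P(AAwwEe) = 1/16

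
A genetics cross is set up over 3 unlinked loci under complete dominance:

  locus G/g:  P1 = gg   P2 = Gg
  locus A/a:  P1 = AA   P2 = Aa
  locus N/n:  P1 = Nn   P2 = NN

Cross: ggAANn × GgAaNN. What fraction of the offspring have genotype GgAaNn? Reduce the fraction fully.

P(GgAaNn) = 1/8

ggAANn gametes: gAN×4, gAn×4
GgAaNN gametes: GAN×2, GaN×2, gAN×2, gaN×2
ggAANn×GgAaNN grid (8·8=64): GgAANN=8 GgAANn=8 GgAaNN=8 GgAaNn=8 ggAANN=8 ggAANn=8 ggAaNN=8 ggAaNn=8
GgAaNn hits 8/64; gcd=8; 8÷8/64÷8 = 1/8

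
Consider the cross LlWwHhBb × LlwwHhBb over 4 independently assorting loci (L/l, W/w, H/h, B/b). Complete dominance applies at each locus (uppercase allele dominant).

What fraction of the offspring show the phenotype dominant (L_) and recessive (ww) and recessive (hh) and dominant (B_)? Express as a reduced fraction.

LlWwHhBb gametes: LWHB×1, LWHb×1, LWhB×1, LWhb×1, LwHB×1, LwHb×1, LwhB×1, Lwhb×1, lWHB×1, lWHb×1, lWhB×1, lWhb×1, lwHB×1, lwHb×1, lwhB×1, lwhb×1
LlwwHhBb gametes: LwHB×2, LwHb×2, LwhB×2, Lwhb×2, lwHB×2, lwHb×2, lwhB×2, lwhb×2
LlWwHhBb×LlwwHhBb grid (16·16=256): LLWwHHBB=2 LLWwHHBb=4 LLWwHHbb=2 LLWwHhBB=4 LLWwHhBb=8 LLWwHhbb=4 LLWwhhBB=2 LLWwhhBb=4 LLWwhhbb=2 LLwwHHBB=2 LLwwHHBb=4 LLwwHHbb=2 LLwwHhBB=4 LLwwHhBb=8 LLwwHhbb=4 LLwwhhBB=2 LLwwhhBb=4 LLwwhhbb=2 LlWwHHBB=4 LlWwHHBb=8 LlWwHHbb=4 LlWwHhBB=8 LlWwHhBb=16 LlWwHhbb=8 LlWwhhBB=4 LlWwhhBb=8 LlWwhhbb=4 LlwwHHBB=4 LlwwHHBb=8 LlwwHHbb=4 LlwwHhBB=8 LlwwHhBb=16 LlwwHhbb=8 LlwwhhBB=4 LlwwhhBb=8 Llwwhhbb=4 llWwHHBB=2 llWwHHBb=4 llWwHHbb=2 llWwHhBB=4 llWwHhBb=8 llWwHhbb=4 llWwhhBB=2 llWwhhBb=4 llWwhhbb=2 llwwHHBB=2 llwwHHBb=4 llwwHHbb=2 llwwHhBB=4 llwwHhBb=8 llwwHhbb=4 llwwhhBB=2 llwwhhBb=4 llwwhhbb=2
L_ ww hh B_ hits 18/256; gcd=2; 18÷2/256÷2 = 9/128

P(L_ ww hh B_) = 9/128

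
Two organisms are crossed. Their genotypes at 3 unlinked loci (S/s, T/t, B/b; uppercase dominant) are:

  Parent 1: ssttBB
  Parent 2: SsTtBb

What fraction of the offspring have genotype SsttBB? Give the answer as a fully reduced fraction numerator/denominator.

ssttBB gametes: stB×8
SsTtBb gametes: STB×1, STb×1, StB×1, Stb×1, sTB×1, sTb×1, stB×1, stb×1
ssttBB×SsTtBb grid (8·8=64): SsTtBB=8 SsTtBb=8 SsttBB=8 SsttBb=8 ssTtBB=8 ssTtBb=8 ssttBB=8 ssttBb=8
SsttBB hits 8/64; gcd=8; 8÷8/64÷8 = 1/8

P(SsttBB) = 1/8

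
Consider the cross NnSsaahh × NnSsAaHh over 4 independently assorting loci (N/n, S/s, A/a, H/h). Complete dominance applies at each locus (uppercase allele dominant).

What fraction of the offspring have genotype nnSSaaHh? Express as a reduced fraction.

P(nnSSaaHh) = 1/64

NnSsaahh gametes: NSah×4, Nsah×4, nSah×4, nsah×4
NnSsAaHh gametes: NSAH×1, NSAh×1, NSaH×1, NSah×1, NsAH×1, NsAh×1, NsaH×1, Nsah×1, nSAH×1, nSAh×1, nSaH×1, nSah×1, nsAH×1, nsAh×1, nsaH×1, nsah×1
NnSsaahh×NnSsAaHh grid (16·16=256): NNSSAaHh=4 NNSSAahh=4 NNSSaaHh=4 NNSSaahh=4 NNSsAaHh=8 NNSsAahh=8 NNSsaaHh=8 NNSsaahh=8 NNssAaHh=4 NNssAahh=4 NNssaaHh=4 NNssaahh=4 NnSSAaHh=8 NnSSAahh=8 NnSSaaHh=8 NnSSaahh=8 NnSsAaHh=16 NnSsAahh=16 NnSsaaHh=16 NnSsaahh=16 NnssAaHh=8 NnssAahh=8 NnssaaHh=8 Nnssaahh=8 nnSSAaHh=4 nnSSAahh=4 nnSSaaHh=4 nnSSaahh=4 nnSsAaHh=8 nnSsAahh=8 nnSsaaHh=8 nnSsaahh=8 nnssAaHh=4 nnssAahh=4 nnssaaHh=4 nnssaahh=4
nnSSaaHh hits 4/256; gcd=4; 4÷4/256÷4 = 1/64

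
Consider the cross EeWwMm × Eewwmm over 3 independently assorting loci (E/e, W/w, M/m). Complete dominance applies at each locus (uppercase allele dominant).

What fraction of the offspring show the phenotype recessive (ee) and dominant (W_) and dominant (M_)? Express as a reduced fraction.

EeWwMm gametes: EWM×1, EWm×1, EwM×1, Ewm×1, eWM×1, eWm×1, ewM×1, ewm×1
Eewwmm gametes: Ewm×4, ewm×4
EeWwMm×Eewwmm grid (8·8=64): EEWwMm=4 EEWwmm=4 EEwwMm=4 EEwwmm=4 EeWwMm=8 EeWwmm=8 EewwMm=8 Eewwmm=8 eeWwMm=4 eeWwmm=4 eewwMm=4 eewwmm=4
ee W_ M_ hits 4/64; gcd=4; 4÷4/64÷4 = 1/16

P(ee W_ M_) = 1/16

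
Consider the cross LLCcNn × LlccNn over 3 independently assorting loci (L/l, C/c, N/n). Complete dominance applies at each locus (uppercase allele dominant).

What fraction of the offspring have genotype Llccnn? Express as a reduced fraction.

LLCcNn gametes: LCN×2, LCn×2, LcN×2, Lcn×2
LlccNn gametes: LcN×2, Lcn×2, lcN×2, lcn×2
LLCcNn×LlccNn grid (8·8=64): LLCcNN=4 LLCcNn=8 LLCcnn=4 LLccNN=4 LLccNn=8 LLccnn=4 LlCcNN=4 LlCcNn=8 LlCcnn=4 LlccNN=4 LlccNn=8 Llccnn=4
Llccnn hits 4/64; gcd=4; 4÷4/64÷4 = 1/16

P(Llccnn) = 1/16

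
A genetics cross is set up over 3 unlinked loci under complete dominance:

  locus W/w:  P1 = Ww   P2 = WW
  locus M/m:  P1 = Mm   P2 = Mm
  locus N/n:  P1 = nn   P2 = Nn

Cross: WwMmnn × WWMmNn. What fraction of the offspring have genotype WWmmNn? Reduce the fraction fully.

WwMmnn gametes: WMn×2, Wmn×2, wMn×2, wmn×2
WWMmNn gametes: WMN×2, WMn×2, WmN×2, Wmn×2
WwMmnn×WWMmNn grid (8·8=64): WWMMNn=4 WWMMnn=4 WWMmNn=8 WWMmnn=8 WWmmNn=4 WWmmnn=4 WwMMNn=4 WwMMnn=4 WwMmNn=8 WwMmnn=8 WwmmNn=4 Wwmmnn=4
WWmmNn hits 4/64; gcd=4; 4÷4/64÷4 = 1/16

P(WWmmNn) = 1/16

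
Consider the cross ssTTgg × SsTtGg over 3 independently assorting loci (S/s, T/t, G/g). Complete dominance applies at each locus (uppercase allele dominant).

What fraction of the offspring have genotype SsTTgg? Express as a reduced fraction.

P(SsTTgg) = 1/8

ssTTgg gametes: sTg×8
SsTtGg gametes: STG×1, STg×1, StG×1, Stg×1, sTG×1, sTg×1, stG×1, stg×1
ssTTgg×SsTtGg grid (8·8=64): SsTTGg=8 SsTTgg=8 SsTtGg=8 SsTtgg=8 ssTTGg=8 ssTTgg=8 ssTtGg=8 ssTtgg=8
SsTTgg hits 8/64; gcd=8; 8÷8/64÷8 = 1/8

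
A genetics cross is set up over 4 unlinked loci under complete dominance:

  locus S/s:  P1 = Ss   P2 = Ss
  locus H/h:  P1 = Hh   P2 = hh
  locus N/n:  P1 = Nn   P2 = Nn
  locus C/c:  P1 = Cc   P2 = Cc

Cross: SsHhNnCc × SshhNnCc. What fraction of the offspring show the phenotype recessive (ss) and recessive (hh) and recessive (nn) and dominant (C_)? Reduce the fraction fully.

SsHhNnCc gametes: SHNC×1, SHNc×1, SHnC×1, SHnc×1, ShNC×1, ShNc×1, ShnC×1, Shnc×1, sHNC×1, sHNc×1, sHnC×1, sHnc×1, shNC×1, shNc×1, shnC×1, shnc×1
SshhNnCc gametes: ShNC×2, ShNc×2, ShnC×2, Shnc×2, shNC×2, shNc×2, shnC×2, shnc×2
SsHhNnCc×SshhNnCc grid (16·16=256): SSHhNNCC=2 SSHhNNCc=4 SSHhNNcc=2 SSHhNnCC=4 SSHhNnCc=8 SSHhNncc=4 SSHhnnCC=2 SSHhnnCc=4 SSHhnncc=2 SShhNNCC=2 SShhNNCc=4 SShhNNcc=2 SShhNnCC=4 SShhNnCc=8 SShhNncc=4 SShhnnCC=2 SShhnnCc=4 SShhnncc=2 SsHhNNCC=4 SsHhNNCc=8 SsHhNNcc=4 SsHhNnCC=8 SsHhNnCc=16 SsHhNncc=8 SsHhnnCC=4 SsHhnnCc=8 SsHhnncc=4 SshhNNCC=4 SshhNNCc=8 SshhNNcc=4 SshhNnCC=8 SshhNnCc=16 SshhNncc=8 SshhnnCC=4 SshhnnCc=8 Sshhnncc=4 ssHhNNCC=2 ssHhNNCc=4 ssHhNNcc=2 ssHhNnCC=4 ssHhNnCc=8 ssHhNncc=4 ssHhnnCC=2 ssHhnnCc=4 ssHhnncc=2 sshhNNCC=2 sshhNNCc=4 sshhNNcc=2 sshhNnCC=4 sshhNnCc=8 sshhNncc=4 sshhnnCC=2 sshhnnCc=4 sshhnncc=2
ss hh nn C_ hits 6/256; gcd=2; 6÷2/256÷2 = 3/128

P(ss hh nn C_) = 3/128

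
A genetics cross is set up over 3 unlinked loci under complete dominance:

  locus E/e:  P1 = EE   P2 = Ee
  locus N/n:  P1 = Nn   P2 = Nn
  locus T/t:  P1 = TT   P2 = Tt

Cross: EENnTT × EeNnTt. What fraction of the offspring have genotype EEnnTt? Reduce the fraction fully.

P(EEnnTt) = 1/16

EENnTT gametes: ENT×4, EnT×4
EeNnTt gametes: ENT×1, ENt×1, EnT×1, Ent×1, eNT×1, eNt×1, enT×1, ent×1
EENnTT×EeNnTt grid (8·8=64): EENNTT=4 EENNTt=4 EENnTT=8 EENnTt=8 EEnnTT=4 EEnnTt=4 EeNNTT=4 EeNNTt=4 EeNnTT=8 EeNnTt=8 EennTT=4 EennTt=4
EEnnTt hits 4/64; gcd=4; 4÷4/64÷4 = 1/16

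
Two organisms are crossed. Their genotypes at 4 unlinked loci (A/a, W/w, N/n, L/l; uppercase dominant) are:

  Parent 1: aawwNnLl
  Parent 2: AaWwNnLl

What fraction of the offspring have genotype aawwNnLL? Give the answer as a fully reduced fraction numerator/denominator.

P(aawwNnLL) = 1/32

aawwNnLl gametes: awNL×4, awNl×4, awnL×4, awnl×4
AaWwNnLl gametes: AWNL×1, AWNl×1, AWnL×1, AWnl×1, AwNL×1, AwNl×1, AwnL×1, Awnl×1, aWNL×1, aWNl×1, aWnL×1, aWnl×1, awNL×1, awNl×1, awnL×1, awnl×1
aawwNnLl×AaWwNnLl grid (16·16=256): AaWwNNLL=4 AaWwNNLl=8 AaWwNNll=4 AaWwNnLL=8 AaWwNnLl=16 AaWwNnll=8 AaWwnnLL=4 AaWwnnLl=8 AaWwnnll=4 AawwNNLL=4 AawwNNLl=8 AawwNNll=4 AawwNnLL=8 AawwNnLl=16 AawwNnll=8 AawwnnLL=4 AawwnnLl=8 Aawwnnll=4 aaWwNNLL=4 aaWwNNLl=8 aaWwNNll=4 aaWwNnLL=8 aaWwNnLl=16 aaWwNnll=8 aaWwnnLL=4 aaWwnnLl=8 aaWwnnll=4 aawwNNLL=4 aawwNNLl=8 aawwNNll=4 aawwNnLL=8 aawwNnLl=16 aawwNnll=8 aawwnnLL=4 aawwnnLl=8 aawwnnll=4
aawwNnLL hits 8/256; gcd=8; 8÷8/256÷8 = 1/32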